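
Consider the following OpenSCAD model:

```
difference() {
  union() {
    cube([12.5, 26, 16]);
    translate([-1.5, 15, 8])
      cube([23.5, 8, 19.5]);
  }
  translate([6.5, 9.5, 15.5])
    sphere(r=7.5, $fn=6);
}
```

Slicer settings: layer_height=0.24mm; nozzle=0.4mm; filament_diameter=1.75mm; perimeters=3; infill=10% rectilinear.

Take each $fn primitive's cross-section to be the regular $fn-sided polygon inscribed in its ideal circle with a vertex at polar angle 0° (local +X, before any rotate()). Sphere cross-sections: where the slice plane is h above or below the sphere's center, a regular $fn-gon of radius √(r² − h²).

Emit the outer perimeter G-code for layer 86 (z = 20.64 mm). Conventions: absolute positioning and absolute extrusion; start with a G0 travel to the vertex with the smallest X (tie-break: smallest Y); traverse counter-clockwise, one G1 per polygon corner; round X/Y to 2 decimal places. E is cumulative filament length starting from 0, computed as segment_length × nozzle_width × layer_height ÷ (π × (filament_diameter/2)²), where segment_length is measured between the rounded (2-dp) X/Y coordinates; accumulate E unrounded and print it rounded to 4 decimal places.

G0 X-1.50 Y15.00 Z20.64
G1 X22.00 Y15.00 E0.9379
G1 X22.00 Y23.00 E1.2572
G1 X-1.50 Y23.00 E2.1952
G1 X-1.50 Y15.00 E2.5145

At z = 20.64 mm: the cube is not intersected at this z (z outside [0, 16]); the cube at (-1.5, 15) is present — its section is the full 23.5×8 rectangle; Combining (union): only the 23.5×8 cube at (-1.5, 15) is present, so the union is just that shape — 1 connected region; the r=7.5 sphere at (6.5, 9.5) slices to a regular 6-gon of circumradius 5.462 (√(r²−h²) with h=5.14 from center); Taking the first minus the rest: starting from that combined region, the r=7.5 sphere at (6.5, 9.5) misses the remaining region (no effect) — 1 connected region. The outline is a single polygon with 4 vertices. Extrusion per mm of travel: 0.4 × 0.24 / (π × 0.875²) = 0.039912. Accumulating E over each segment gives final E = 2.5145.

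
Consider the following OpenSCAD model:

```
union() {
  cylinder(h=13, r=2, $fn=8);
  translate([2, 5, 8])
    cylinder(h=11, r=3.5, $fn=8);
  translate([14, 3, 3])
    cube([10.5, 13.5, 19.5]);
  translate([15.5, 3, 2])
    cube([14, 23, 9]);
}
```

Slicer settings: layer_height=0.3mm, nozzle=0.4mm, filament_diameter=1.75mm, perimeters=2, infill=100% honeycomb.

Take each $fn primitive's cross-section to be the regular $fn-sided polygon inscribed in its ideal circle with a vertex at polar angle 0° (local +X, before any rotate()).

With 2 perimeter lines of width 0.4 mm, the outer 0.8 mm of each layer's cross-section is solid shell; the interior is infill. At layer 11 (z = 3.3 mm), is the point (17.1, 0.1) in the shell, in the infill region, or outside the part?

At z = 3.3 mm: the r=2 cylinder contributes a regular 8-gon of circumradius 2; the cylinder at (2, 5) does not reach this height (z outside [8, 19]); the cube at (14, 3) (footprint 10.5×13.5) is included at this height; the cube at (15.5, 3) (footprint 14×23) is included at this height; Combining (union): the regions partially overlap (shared area 121.50 mm²), so overlapping operands fuse into one piece — 2 connected regions. Overall, the cross-section has 2 separate islands. The nearest boundary edge runs (24.50, 3.00)→(15.50, 3.00); distance from the point to it = 2.90 mm. The point is not inside any of the regions above, so it lies outside the cross-section (2.90 mm from the nearest boundary).

outside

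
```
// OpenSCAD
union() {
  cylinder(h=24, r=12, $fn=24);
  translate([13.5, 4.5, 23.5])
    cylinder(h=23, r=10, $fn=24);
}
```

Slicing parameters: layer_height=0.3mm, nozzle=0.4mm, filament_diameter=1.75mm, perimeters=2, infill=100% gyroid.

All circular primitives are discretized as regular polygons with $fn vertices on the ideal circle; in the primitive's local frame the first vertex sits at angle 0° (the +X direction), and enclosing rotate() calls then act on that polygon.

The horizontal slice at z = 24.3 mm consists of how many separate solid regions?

1

At z = 24.3 mm: the cylinder is absent (z outside [0, 24]); the r=10 cylinder at (13.5, 4.5) gives a regular 24-gon of circumradius 10 (constant along its height); Merging all regions: only the r=10 cylinder at (13.5, 4.5) is present, so the union is just that shape — 1 connected region. The result has 1 disconnected region.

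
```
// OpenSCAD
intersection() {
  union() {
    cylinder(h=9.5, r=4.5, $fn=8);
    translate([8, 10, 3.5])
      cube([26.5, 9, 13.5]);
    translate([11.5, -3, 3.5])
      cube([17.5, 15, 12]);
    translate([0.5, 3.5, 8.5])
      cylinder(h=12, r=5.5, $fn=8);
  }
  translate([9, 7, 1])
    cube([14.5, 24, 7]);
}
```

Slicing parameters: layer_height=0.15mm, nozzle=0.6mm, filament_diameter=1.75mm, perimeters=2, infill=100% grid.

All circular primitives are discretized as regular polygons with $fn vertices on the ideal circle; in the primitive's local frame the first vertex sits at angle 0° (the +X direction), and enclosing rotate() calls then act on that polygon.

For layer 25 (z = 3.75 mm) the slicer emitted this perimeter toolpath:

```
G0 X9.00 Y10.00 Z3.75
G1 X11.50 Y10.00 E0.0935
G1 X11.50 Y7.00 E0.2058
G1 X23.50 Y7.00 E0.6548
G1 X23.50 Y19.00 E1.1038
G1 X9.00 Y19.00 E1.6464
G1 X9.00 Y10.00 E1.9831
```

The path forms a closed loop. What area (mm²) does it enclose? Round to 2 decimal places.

166.50 mm²

Apply the shoelace formula to the sequence of (X, Y) vertices; enclosed area = 166.50 mm².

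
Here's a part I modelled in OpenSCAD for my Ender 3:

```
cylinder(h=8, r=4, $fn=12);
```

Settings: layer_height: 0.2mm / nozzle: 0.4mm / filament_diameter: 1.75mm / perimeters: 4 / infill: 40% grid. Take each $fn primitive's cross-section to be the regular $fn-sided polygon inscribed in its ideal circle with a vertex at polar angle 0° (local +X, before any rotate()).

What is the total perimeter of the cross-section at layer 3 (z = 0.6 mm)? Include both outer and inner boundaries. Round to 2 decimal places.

At z = 0.6 mm: the r=4 cylinder contributes a regular 12-gon of circumradius 4 (perimeter = 2·12·4.000·sin(180°/12) = 24.85 mm). Overall, the cross-section is a single solid region. Total boundary length (outer) = 24.85 mm.

24.85 mm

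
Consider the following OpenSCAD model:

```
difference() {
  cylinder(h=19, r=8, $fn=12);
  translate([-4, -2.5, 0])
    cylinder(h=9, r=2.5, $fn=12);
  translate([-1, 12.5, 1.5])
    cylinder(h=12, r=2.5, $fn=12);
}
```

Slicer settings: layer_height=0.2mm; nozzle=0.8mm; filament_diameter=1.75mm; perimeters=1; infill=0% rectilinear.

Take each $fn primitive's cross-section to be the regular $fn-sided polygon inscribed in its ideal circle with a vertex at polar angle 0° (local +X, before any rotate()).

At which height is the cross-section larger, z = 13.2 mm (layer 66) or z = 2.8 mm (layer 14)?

layer 66 (z = 13.2 mm)

Layer 66 (z = 13.2): the r=8 cylinder contributes a regular 12-gon of circumradius 8 (area = (12/2)·8.000²·sin(360°/12) = 192.00 mm²); the cylinder at (-4, -2.5) does not reach this height (z outside [0, 9]); the r=2.5 cylinder at (-1, 12.5) gives a regular 12-gon of circumradius 2.5 (constant along its height) (area = (12/2)·2.500²·sin(360°/12) = 18.75 mm²); Taking the first minus the rest: starting from the r=8 cylinder (192.00 mm²), the r=2.5 cylinder at (-1, 12.5) misses the remaining region (no effect) — area = 192.00 mm². So its area = 192.00 mm². Layer 14 (z = 2.8): the cylinder: section is a regular 12-gon, circumradius r=8 (area = (12/2)·8.000²·sin(360°/12) = 192.00 mm²); the cylinder at (-4, -2.5): section is a regular 12-gon, circumradius r=2.5 (area = (12/2)·2.500²·sin(360°/12) = 18.75 mm²); the r=2.5 cylinder at (-1, 12.5) contributes a regular 12-gon of circumradius 2.5 (area = (12/2)·2.500²·sin(360°/12) = 18.75 mm²); Subtracting the remaining from the first: starting from the r=8 cylinder (192.00 mm²), the r=2.5 cylinder at (-4, -2.5) lies wholly inside it (removes its full 18.75 mm² and its 15.53 mm outline becomes a hole wall); the r=2.5 cylinder at (-1, 12.5) misses the remaining region (no effect) — area = 173.25 mm². So its area = 173.25 mm². Layer 66 is larger (192.00 vs 173.25 mm²).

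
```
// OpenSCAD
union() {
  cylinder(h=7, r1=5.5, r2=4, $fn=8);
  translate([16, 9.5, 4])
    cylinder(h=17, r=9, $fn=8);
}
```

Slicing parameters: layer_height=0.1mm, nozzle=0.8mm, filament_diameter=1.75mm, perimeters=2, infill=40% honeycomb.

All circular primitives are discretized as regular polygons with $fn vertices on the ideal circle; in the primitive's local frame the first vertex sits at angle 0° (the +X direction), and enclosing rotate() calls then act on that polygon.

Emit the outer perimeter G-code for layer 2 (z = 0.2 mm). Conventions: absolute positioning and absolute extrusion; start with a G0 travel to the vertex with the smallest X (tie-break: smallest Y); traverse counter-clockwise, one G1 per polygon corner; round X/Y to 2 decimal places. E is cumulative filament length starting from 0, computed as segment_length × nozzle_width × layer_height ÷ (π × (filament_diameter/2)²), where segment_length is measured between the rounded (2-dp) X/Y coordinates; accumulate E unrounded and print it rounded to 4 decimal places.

At z = 0.2 mm: the cone: at t=0.029 of its height the radius interpolates to r₁+(r₂−r₁)t = 5.457, giving a regular 8-gon of that circumradius; the cylinder at (16, 9.5) is not intersected at this z (z outside [4, 21]); Merging all regions: only the cone is present, so the union is just that shape — 1 connected region. The outline is a single polygon with 8 vertices. Extrusion per mm of travel: 0.8 × 0.1 / (π × 0.875²) = 0.033260. Accumulating E over each segment gives final E = 1.1118.

G0 X-5.46 Y0.00 Z0.20
G1 X-3.86 Y-3.86 E0.1390
G1 X0.00 Y-5.46 E0.2780
G1 X3.86 Y-3.86 E0.4169
G1 X5.46 Y0.00 E0.5559
G1 X3.86 Y3.86 E0.6949
G1 X0.00 Y5.46 E0.8339
G1 X-3.86 Y3.86 E0.9728
G1 X-5.46 Y0.00 E1.1118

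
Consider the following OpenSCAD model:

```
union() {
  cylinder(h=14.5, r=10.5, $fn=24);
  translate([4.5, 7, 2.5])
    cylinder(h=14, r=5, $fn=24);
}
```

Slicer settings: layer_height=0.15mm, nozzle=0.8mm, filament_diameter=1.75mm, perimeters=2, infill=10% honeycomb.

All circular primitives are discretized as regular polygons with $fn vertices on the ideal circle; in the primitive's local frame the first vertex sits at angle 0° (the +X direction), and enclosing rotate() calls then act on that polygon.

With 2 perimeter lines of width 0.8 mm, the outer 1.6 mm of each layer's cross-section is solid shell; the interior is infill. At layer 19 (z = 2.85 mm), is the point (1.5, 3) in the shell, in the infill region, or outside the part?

infill

At z = 2.85 mm: the r=10.5 cylinder contributes a regular 24-gon of circumradius 10.5; the cylinder at (4.5, 7): section is a regular 24-gon, circumradius r=5; Merging all regions: the regions partially overlap (shared area 55.76 mm²), so overlapping operands fuse into one piece — 1 connected region. Overall, the cross-section is a single solid region. The nearest boundary edge runs (0.00, 10.50)→(0.85, 10.39); distance from the point to it = 7.42 mm. The point is inside the cross-section and 7.42 mm from the nearest boundary — more than the 1.6 mm shell width (2 × 0.8), so it's in the infill interior.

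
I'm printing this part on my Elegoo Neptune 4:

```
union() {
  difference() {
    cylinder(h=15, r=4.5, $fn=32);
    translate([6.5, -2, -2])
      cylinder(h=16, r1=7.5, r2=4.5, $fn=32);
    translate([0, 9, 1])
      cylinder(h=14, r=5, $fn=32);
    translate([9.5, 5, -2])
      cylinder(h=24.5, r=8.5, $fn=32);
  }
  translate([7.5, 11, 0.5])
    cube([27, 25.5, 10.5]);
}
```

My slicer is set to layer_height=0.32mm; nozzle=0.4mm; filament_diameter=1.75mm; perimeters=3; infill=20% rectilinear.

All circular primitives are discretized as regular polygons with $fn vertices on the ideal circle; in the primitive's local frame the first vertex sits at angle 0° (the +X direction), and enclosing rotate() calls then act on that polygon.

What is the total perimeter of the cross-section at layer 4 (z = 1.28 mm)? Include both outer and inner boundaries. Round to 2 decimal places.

129.46 mm

At z = 1.28 mm: the r=4.5 cylinder gives a regular 32-gon of circumradius 4.5 (constant along its height) (perimeter = 2·32·4.500·sin(180°/32) = 28.23 mm); the cone at (6.5, -2) (r1=7.5→r2=4.5) has section circumradius 6.885 here — a regular 32-gon (perimeter = 2·32·6.885·sin(180°/32) = 43.19 mm); the cylinder at (0, 9): section is a regular 32-gon, circumradius r=5 (perimeter = 2·32·5.000·sin(180°/32) = 31.37 mm); the r=8.5 cylinder at (9.5, 5) contributes a regular 32-gon of circumradius 8.5 (perimeter = 2·32·8.500·sin(180°/32) = 53.32 mm); Taking the first minus the rest: starting from the r=4.5 cylinder, the cone at (6.5, -2) partially overlaps it — only the 27.69 mm² overlap (of its 147.97 mm²) is removed, clipping the outline; the r=5 cylinder at (0, 9) partially overlaps it — only the 0.92 mm² overlap (of its 78.04 mm²) is removed, clipping the outline; the r=8.5 cylinder at (9.5, 5) partially overlaps it — only the 1.33 mm² overlap (of its 225.52 mm²) is removed, clipping the outline — boundary = 24.46 mm; the cube at (7.5, 11) is present — its section is the full 27×25.5 rectangle (perimeter 105.00 mm); Merging all regions: the 2 present regions are separate (no shared area or edge), so areas and boundary lengths simply add and each stays a separate island — boundary = 129.46 mm. Overall, the cross-section has 2 separate islands. Total boundary length (outer) = 129.46 mm.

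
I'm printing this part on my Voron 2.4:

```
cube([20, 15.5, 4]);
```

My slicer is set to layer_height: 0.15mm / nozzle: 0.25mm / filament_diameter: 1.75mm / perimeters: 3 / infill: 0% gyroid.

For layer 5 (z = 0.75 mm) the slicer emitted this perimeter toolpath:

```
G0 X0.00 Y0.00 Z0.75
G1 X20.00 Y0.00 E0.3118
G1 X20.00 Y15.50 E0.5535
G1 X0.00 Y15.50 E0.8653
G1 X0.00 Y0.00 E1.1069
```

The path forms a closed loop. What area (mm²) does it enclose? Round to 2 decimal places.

Apply the shoelace formula to the sequence of (X, Y) vertices; enclosed area = 310.00 mm².

310.00 mm²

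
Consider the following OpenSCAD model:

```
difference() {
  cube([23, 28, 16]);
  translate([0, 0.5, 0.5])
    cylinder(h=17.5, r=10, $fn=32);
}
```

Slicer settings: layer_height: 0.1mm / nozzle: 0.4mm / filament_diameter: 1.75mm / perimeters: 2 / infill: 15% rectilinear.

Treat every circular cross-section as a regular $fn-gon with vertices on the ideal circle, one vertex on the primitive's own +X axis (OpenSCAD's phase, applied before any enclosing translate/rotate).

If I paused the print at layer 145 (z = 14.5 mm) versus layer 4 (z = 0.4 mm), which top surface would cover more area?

Layer 145 (z = 14.5): the 23×28 cube contributes its full rectangle (area 644.00 mm²); the cylinder at (0, 0.5): section is a regular 32-gon, circumradius r=10 (area = (32/2)·10.000²·sin(360°/32) = 312.14 mm²); After the difference (first − rest): starting from the 23×28 cube (644.00 mm²), the r=10 cylinder at (0, 0.5) partially overlaps it — only the 83.02 mm² overlap (of its 312.14 mm²) is removed, clipping the outline — area = 560.98 mm². So its area = 560.98 mm². Layer 4 (z = 0.4): the 23×28 cube contributes its full rectangle (area 644.00 mm²); the cylinder at (0, 0.5) is absent (z outside [0.5, 18]); After the difference (first − rest): none of the subtracted shapes is present at this height, so the 23×28 cube is unchanged — area = 644.00 mm². So its area = 644.00 mm². Layer 4 is larger (644.00 vs 560.98 mm²).

layer 4 (z = 0.4 mm)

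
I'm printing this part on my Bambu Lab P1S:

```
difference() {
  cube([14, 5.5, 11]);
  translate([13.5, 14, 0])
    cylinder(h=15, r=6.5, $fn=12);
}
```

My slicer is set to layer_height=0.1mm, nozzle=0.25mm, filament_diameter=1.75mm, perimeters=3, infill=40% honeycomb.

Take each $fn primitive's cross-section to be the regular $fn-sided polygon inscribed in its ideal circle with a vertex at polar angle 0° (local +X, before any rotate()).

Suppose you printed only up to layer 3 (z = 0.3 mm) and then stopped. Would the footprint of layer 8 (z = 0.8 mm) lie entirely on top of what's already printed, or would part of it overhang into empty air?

Compare the two slices. At z = 0.3: the cube (footprint 14×5.5) is included at this height (area 77.00 mm²); the cylinder at (13.5, 14): section is a regular 12-gon, circumradius r=6.5 (area = (12/2)·6.500²·sin(360°/12) = 126.75 mm²); Subtracting the remaining from the first: starting from the 14×5.5 cube (77.00 mm²), the r=6.5 cylinder at (13.5, 14) misses the remaining region (no effect) — area = 77.00 mm². At z = 0.8: the 14×5.5 cube contributes its full rectangle (area 77.00 mm²); the cylinder at (13.5, 14): section is a regular 12-gon, circumradius r=6.5 (area = (12/2)·6.500²·sin(360°/12) = 126.75 mm²); Taking the first minus the rest: starting from the 14×5.5 cube (77.00 mm²), the r=6.5 cylinder at (13.5, 14) misses the remaining region (no effect) — area = 77.00 mm². Checking containment: the cross-section at z = 0.8 is a subset of the cross-section at z = 0.3.

entirely on top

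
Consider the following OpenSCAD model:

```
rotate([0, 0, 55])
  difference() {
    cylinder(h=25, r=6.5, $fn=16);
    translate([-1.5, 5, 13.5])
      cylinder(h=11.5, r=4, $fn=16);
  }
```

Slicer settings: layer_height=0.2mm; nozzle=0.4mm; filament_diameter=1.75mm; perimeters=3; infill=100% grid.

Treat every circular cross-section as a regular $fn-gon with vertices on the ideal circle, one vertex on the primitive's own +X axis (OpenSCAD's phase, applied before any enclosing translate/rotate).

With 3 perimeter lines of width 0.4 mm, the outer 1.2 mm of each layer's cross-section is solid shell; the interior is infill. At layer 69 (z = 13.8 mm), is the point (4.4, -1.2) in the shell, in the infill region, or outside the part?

infill

At z = 13.8 mm: the cylinder: section is a regular 16-gon, circumradius r=6.5; the r=4 cylinder at (-1.5, 5) gives a regular 16-gon of circumradius 4 (constant along its height); After the difference (first − rest): starting from the r=6.5 cylinder, the r=4 cylinder at (-1.5, 5) partially overlaps it — only the 30.53 mm² overlap (of its 48.98 mm²) is removed, clipping the outline — 1 connected region; (whole slice rotated 55° about Z — lengths, areas and connectivity unchanged). Overall, the cross-section is a single solid region. Undo the 55° rotation: the query point maps to (1.541, -4.293) in the un-rotated model frame. The nearest boundary edge runs (2.49, -6.01)→(-0.00, -6.50); distance from the point to it = 1.86 mm. The point is inside the cross-section and 1.86 mm from the nearest boundary — more than the 1.2 mm shell width (3 × 0.4), so it's in the infill interior.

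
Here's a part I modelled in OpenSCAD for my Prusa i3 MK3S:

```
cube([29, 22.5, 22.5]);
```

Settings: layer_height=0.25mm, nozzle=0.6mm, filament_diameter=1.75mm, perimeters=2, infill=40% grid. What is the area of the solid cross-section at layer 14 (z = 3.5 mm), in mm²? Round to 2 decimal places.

At z = 3.5 mm: the cube (footprint 29×22.5) is included at this height (area 652.50 mm²). Overall, the cross-section is a single solid region. Net area = 652.50 mm².

652.50 mm²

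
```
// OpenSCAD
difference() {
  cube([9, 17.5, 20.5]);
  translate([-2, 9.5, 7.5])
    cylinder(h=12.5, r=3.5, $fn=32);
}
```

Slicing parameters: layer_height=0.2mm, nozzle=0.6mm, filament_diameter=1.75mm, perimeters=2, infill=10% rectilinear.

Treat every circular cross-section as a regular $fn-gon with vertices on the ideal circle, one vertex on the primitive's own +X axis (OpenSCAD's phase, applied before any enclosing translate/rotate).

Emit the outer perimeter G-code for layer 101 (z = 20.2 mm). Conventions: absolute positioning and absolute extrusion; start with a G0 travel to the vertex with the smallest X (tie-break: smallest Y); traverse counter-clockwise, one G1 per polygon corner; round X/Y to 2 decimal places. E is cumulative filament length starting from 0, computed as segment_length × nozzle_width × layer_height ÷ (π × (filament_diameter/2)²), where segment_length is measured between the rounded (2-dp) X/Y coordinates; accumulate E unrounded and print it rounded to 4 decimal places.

G0 X0.00 Y0.00 Z20.20
G1 X9.00 Y0.00 E0.4490
G1 X9.00 Y17.50 E1.3221
G1 X0.00 Y17.50 E1.7711
G1 X0.00 Y0.00 E2.6442

At z = 20.2 mm: the cube is present — its section is the full 9×17.5 rectangle; the cylinder at (-2, 9.5) is not intersected at this z (z outside [7.5, 20]); After the difference (first − rest): none of the subtracted shapes is present at this height, so the 9×17.5 cube is unchanged — 1 connected region. The outline is a single polygon with 4 vertices. Extrusion per mm of travel: 0.6 × 0.2 / (π × 0.875²) = 0.049890. Accumulating E over each segment gives final E = 2.6442.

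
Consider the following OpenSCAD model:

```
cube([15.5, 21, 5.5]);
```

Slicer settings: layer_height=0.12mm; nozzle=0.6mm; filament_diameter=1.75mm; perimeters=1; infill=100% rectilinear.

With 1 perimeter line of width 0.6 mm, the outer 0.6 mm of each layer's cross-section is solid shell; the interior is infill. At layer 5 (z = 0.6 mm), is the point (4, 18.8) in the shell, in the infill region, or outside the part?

At z = 0.6 mm: the cube is present — its section is the full 15.5×21 rectangle. Overall, the cross-section is a single solid region. The nearest boundary edge runs (15.50, 21.00)→(0.00, 21.00); distance from the point to it = 2.20 mm. The point is inside the cross-section and 2.20 mm from the nearest boundary — more than the 0.6 mm shell width (1 × 0.6), so it's in the infill interior.

infill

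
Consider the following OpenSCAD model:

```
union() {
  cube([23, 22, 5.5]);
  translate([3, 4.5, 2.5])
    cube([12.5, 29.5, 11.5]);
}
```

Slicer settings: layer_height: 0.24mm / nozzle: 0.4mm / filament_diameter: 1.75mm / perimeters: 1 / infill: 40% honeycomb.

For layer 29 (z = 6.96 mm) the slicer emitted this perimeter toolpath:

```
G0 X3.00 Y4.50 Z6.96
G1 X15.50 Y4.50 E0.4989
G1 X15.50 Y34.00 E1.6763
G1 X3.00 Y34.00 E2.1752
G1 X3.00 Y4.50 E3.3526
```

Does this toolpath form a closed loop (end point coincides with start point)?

Start point (G0): (3.00, 4.50). End point (last G1): the path returns to the start — closed.

yes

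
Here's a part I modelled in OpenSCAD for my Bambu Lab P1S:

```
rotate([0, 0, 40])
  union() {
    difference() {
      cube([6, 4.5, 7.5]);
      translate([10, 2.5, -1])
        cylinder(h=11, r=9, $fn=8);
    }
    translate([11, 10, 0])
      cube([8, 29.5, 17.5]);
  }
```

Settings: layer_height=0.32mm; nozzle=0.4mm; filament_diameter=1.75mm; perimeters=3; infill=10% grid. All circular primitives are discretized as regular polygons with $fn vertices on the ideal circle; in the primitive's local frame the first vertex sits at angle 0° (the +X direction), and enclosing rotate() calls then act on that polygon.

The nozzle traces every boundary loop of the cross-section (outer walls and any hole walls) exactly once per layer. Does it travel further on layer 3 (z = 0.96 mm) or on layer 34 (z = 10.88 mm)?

Layer 3 (z = 0.96): the 6×4.5 cube contributes its full rectangle (perimeter 21.00 mm); the cylinder at (10, 2.5): section is a regular 8-gon, circumradius r=9 (perimeter = 2·8·9.000·sin(180°/8) = 55.11 mm); Subtracting the remaining from the first: starting from the 6×4.5 cube, the r=9 cylinder at (10, 2.5) partially overlaps it — only the 20.38 mm² overlap (of its 229.10 mm²) is removed, clipping the outline — boundary = 13.23 mm; the cube at (11, 10) is present — its section is the full 8×29.5 rectangle (perimeter 75.00 mm); Merging all regions: the 2 present regions are separate (no shared area or edge), so areas and boundary lengths simply add and each stays a separate island — boundary = 88.23 mm; (rotated 40° about Z; rotation is an isometry so areas/perimeters/island counts are preserved). So its perimeter = 88.23 mm. Layer 34 (z = 10.88): the cube is not intersected at this z (z outside [0, 7.5]); the cylinder at (10, 2.5) does not reach this height (z outside [-1, 10]); Taking the first minus the rest: the first operand is absent here, so nothing remains; the 8×29.5 cube at (11, 10) contributes its full rectangle (perimeter 75.00 mm); Merging all regions: only the 8×29.5 cube at (11, 10) is present, so the union is just that shape — boundary = 75.00 mm; (whole slice rotated 40° about Z — lengths, areas and connectivity unchanged). So its perimeter = 75.00 mm. Layer 3 is larger (88.23 vs 75.00 mm).

layer 3 (z = 0.96 mm)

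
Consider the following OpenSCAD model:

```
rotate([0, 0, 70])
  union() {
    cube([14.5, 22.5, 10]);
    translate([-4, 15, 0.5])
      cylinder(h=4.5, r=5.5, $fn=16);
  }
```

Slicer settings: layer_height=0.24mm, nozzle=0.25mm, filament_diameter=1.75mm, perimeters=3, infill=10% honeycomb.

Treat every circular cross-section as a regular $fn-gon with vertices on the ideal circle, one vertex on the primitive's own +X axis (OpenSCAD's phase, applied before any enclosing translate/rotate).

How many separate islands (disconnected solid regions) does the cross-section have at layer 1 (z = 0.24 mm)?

At z = 0.24 mm: the 14.5×22.5 cube contributes its full rectangle; the cylinder at (-4, 15) is not intersected at this z (z outside [0.5, 5]); Combining (union): only the 14.5×22.5 cube is present, so the union is just that shape — 1 connected region; (whole slice rotated 70° about Z — lengths, areas and connectivity unchanged). Overall, the cross-section is a single solid region. Island count = 1.

1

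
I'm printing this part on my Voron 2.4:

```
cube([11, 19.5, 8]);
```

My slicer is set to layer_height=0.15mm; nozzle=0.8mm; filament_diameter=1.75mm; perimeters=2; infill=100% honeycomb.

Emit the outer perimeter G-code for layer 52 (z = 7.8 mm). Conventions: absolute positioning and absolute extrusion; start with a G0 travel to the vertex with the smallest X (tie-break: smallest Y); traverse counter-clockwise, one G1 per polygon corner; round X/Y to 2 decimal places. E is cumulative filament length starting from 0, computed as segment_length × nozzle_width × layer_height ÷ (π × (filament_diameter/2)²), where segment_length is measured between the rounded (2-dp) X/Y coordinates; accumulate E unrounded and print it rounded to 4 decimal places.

G0 X0.00 Y0.00 Z7.80
G1 X11.00 Y0.00 E0.5488
G1 X11.00 Y19.50 E1.5217
G1 X0.00 Y19.50 E2.0704
G1 X0.00 Y0.00 E3.0433

At z = 7.8 mm: the cube (footprint 11×19.5) is included at this height. The outline is a single polygon with 4 vertices. Extrusion per mm of travel: 0.8 × 0.15 / (π × 0.875²) = 0.049890. Accumulating E over each segment gives final E = 3.0433.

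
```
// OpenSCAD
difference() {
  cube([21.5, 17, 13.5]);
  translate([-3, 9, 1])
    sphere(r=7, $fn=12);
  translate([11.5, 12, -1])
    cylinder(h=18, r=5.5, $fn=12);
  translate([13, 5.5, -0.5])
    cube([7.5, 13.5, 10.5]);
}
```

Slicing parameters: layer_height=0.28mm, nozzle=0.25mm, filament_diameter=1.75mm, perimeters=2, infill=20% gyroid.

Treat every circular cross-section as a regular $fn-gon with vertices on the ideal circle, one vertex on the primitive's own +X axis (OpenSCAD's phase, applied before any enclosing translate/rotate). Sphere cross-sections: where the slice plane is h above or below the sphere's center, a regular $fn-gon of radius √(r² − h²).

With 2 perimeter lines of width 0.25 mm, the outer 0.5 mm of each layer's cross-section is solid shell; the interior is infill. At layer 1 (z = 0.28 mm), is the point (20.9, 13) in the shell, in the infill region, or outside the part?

shell

At z = 0.28 mm: the cube is present — its section is the full 21.5×17 rectangle; the r=7 sphere at (-3, 9) slices to a regular 12-gon of circumradius 6.963 (√(r²−h²) with h=0.72 from center); the r=5.5 cylinder at (11.5, 12) contributes a regular 12-gon of circumradius 5.5; the cube at (13, 5.5) (footprint 7.5×13.5) is included at this height; After the difference (first − rest): starting from the 21.5×17 cube, the r=7 sphere at (-3, 9) partially overlaps it — only the 33.36 mm² overlap (of its 145.44 mm²) is removed, clipping the outline; the r=5.5 cylinder at (11.5, 12) partially overlaps it — only the 89.82 mm² overlap (of its 90.75 mm²) is removed, clipping the outline; the 7.5×13.5 cube at (13, 5.5) partially overlaps it — only the 56.79 mm² overlap (of its 101.25 mm²) is removed, clipping the outline — 1 connected region. Overall, the cross-section is a single solid region. The nearest boundary edge runs (20.50, 5.50)→(20.50, 17.00); distance from the point to it = 0.40 mm. The point is inside the cross-section, 0.40 mm from the nearest boundary — within the 0.5 mm shell band (2 × 0.25).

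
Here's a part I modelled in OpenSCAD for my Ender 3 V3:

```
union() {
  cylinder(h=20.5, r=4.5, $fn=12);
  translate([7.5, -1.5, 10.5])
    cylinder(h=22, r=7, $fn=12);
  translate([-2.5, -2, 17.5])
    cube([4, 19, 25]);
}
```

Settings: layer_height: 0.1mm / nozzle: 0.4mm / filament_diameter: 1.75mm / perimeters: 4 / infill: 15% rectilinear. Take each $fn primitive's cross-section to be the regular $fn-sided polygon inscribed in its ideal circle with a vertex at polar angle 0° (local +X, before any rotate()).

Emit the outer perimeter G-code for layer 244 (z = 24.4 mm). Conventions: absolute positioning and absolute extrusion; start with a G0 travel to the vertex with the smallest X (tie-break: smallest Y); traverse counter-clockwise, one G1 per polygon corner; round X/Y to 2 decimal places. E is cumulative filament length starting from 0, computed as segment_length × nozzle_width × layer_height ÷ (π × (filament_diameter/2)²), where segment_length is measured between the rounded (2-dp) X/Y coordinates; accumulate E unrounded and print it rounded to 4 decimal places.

G0 X-2.50 Y-2.00 Z24.40
G1 X0.63 Y-2.00 E0.0521
G1 X1.44 Y-5.00 E0.1037
G1 X4.00 Y-7.56 E0.1639
G1 X7.50 Y-8.50 E0.2242
G1 X11.00 Y-7.56 E0.2845
G1 X13.56 Y-5.00 E0.3447
G1 X14.50 Y-1.50 E0.4049
G1 X13.56 Y2.00 E0.4652
G1 X11.00 Y4.56 E0.5254
G1 X7.50 Y5.50 E0.5857
G1 X4.00 Y4.56 E0.6460
G1 X1.50 Y2.06 E0.7048
G1 X1.50 Y17.00 E0.9532
G1 X-2.50 Y17.00 E1.0197
G1 X-2.50 Y-2.00 E1.3357

At z = 24.4 mm: the cylinder is absent (z outside [0, 20.5]); the r=7 cylinder at (7.5, -1.5) gives a regular 12-gon of circumradius 7 (constant along its height); the cube at (-2.5, -2) is present — its section is the full 4×19 rectangle; Taking the union: the regions partially overlap (shared area 2.33 mm²), so overlapping operands fuse into one piece — 1 connected region. The outline is a single polygon with 15 vertices. Extrusion per mm of travel: 0.4 × 0.1 / (π × 0.875²) = 0.016630. Accumulating E over each segment gives final E = 1.3357.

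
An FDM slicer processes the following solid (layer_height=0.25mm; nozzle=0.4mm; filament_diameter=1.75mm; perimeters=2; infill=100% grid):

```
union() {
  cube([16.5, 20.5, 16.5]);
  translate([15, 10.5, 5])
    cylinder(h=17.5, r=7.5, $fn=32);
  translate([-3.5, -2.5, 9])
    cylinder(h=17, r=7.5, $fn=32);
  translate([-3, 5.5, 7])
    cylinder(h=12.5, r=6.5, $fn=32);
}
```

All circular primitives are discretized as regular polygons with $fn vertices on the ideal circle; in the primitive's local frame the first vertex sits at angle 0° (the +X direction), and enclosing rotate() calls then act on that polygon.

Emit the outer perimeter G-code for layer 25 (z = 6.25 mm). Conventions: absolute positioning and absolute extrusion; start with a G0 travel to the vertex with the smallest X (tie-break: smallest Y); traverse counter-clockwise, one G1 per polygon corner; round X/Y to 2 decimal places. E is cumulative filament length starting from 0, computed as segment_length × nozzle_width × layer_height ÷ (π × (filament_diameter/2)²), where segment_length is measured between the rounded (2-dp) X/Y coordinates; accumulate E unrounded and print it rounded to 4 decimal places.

At z = 6.25 mm: the cube (footprint 16.5×20.5) is included at this height; the cylinder at (15, 10.5): section is a regular 32-gon, circumradius r=7.5; the cylinder at (-3.5, -2.5) is not intersected at this z (z outside [9, 26]); the cylinder at (-3, 5.5) is not intersected at this z (z outside [7, 19.5]); Merging all regions: the regions partially overlap (shared area 110.07 mm²), so overlapping operands fuse into one piece — 1 connected region. The outline is a single polygon with 19 vertices. Extrusion per mm of travel: 0.4 × 0.25 / (π × 0.875²) = 0.041575. Accumulating E over each segment gives final E = 3.3189.

G0 X0.00 Y0.00 Z6.25
G1 X16.50 Y0.00 E0.6860
G1 X16.50 Y3.16 E0.8174
G1 X17.87 Y3.57 E0.8768
G1 X19.17 Y4.26 E0.9380
G1 X20.30 Y5.20 E0.9991
G1 X21.24 Y6.33 E1.0602
G1 X21.93 Y7.63 E1.1214
G1 X22.36 Y9.04 E1.1827
G1 X22.50 Y10.50 E1.2437
G1 X22.36 Y11.96 E1.3047
G1 X21.93 Y13.37 E1.3659
G1 X21.24 Y14.67 E1.4271
G1 X20.30 Y15.80 E1.4882
G1 X19.17 Y16.74 E1.5494
G1 X17.87 Y17.43 E1.6105
G1 X16.50 Y17.84 E1.6700
G1 X16.50 Y20.50 E1.7806
G1 X0.00 Y20.50 E2.4666
G1 X0.00 Y0.00 E3.3189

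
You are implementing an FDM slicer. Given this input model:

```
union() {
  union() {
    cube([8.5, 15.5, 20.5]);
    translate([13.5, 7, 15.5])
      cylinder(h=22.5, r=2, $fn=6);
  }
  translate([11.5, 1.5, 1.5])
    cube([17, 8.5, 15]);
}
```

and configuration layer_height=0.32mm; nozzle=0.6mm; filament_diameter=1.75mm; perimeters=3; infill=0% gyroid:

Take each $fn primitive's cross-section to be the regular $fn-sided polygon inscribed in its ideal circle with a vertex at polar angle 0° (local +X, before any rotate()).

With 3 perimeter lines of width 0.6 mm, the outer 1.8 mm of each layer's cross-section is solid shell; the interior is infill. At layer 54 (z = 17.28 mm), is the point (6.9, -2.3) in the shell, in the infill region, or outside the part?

outside

At z = 17.28 mm: the 8.5×15.5 cube contributes its full rectangle; the r=2 cylinder at (13.5, 7) gives a regular 6-gon of circumradius 2 (constant along its height); Combining (union): the 2 present regions are separate (no shared area or edge), so areas and boundary lengths simply add and each stays a separate island — 2 connected regions; the cube at (11.5, 1.5) is not intersected at this z (z outside [1.5, 16.5]); Combining (union): only that combined region is present, so the union is just that shape — 2 connected regions. Overall, the cross-section has 2 separate islands. The nearest boundary edge runs (8.50, 0.00)→(0.00, 0.00); distance from the point to it = 2.30 mm. The point is not inside any of the regions above, so it lies outside the cross-section (2.30 mm from the nearest boundary).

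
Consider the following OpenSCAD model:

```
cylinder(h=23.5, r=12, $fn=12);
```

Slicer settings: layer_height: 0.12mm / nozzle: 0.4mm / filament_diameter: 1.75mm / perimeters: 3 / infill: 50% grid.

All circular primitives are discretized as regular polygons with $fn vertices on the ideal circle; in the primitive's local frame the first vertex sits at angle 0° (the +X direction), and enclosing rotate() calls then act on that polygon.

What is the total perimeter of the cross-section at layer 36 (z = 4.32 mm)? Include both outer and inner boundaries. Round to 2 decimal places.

74.54 mm

At z = 4.32 mm: the r=12 cylinder gives a regular 12-gon of circumradius 12 (constant along its height) (perimeter = 2·12·12.000·sin(180°/12) = 74.54 mm). Overall, the cross-section is a single solid region. Total boundary length (outer) = 74.54 mm.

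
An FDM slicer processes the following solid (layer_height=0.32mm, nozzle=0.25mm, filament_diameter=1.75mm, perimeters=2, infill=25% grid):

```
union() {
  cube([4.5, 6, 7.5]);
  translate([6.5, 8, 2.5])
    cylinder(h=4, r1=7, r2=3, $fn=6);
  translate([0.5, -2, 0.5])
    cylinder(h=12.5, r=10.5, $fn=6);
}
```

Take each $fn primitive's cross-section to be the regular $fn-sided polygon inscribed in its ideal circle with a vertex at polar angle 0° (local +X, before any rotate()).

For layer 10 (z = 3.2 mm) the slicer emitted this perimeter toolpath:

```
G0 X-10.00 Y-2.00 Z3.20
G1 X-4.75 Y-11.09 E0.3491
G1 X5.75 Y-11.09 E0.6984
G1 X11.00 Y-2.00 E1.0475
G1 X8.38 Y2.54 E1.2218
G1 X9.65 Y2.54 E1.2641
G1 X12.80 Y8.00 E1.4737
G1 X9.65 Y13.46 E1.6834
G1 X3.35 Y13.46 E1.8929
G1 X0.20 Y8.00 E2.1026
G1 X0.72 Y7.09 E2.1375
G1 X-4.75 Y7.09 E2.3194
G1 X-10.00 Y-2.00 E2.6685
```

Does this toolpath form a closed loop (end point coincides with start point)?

Start point (G0): (-10.00, -2.00). End point (last G1): the path returns to the start — closed.

yes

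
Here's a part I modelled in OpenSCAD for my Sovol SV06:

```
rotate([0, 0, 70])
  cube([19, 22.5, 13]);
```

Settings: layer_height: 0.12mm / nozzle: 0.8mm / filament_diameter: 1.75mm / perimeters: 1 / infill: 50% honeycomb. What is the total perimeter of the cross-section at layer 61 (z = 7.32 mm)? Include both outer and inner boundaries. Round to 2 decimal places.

83.00 mm

At z = 7.32 mm: the cube (footprint 19×22.5) is included at this height (perimeter 83.00 mm); (whole slice rotated 70° about Z — lengths, areas and connectivity unchanged). Overall, the cross-section is a single solid region. Total boundary length (outer) = 83.00 mm.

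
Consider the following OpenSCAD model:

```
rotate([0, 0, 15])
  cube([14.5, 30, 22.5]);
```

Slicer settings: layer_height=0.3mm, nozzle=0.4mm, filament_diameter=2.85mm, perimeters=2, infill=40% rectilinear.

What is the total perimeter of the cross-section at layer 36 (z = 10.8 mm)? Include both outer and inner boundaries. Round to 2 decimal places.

89.00 mm

At z = 10.8 mm: the cube is present — its section is the full 14.5×30 rectangle (perimeter 89.00 mm); (rotated 15° about Z; rotation is an isometry so areas/perimeters/island counts are preserved). Overall, the cross-section is a single solid region. Total boundary length (outer) = 89.00 mm.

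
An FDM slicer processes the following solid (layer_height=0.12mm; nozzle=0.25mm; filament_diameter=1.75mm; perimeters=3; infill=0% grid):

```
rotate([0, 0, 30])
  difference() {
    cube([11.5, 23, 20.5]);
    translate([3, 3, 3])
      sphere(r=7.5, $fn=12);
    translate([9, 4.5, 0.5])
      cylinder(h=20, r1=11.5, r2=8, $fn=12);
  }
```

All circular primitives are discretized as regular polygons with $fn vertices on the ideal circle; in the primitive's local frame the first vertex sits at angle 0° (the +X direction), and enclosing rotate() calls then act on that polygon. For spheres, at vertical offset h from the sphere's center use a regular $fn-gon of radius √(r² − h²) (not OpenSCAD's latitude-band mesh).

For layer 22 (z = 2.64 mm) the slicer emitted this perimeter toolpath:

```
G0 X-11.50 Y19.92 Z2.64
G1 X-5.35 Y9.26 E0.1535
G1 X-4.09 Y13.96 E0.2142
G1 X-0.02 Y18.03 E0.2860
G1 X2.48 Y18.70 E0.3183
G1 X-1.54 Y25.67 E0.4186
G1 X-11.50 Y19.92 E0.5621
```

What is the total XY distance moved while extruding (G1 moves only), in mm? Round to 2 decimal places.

45.06 mm

Sum the Euclidean lengths of each G1 segment: total = 45.06 mm.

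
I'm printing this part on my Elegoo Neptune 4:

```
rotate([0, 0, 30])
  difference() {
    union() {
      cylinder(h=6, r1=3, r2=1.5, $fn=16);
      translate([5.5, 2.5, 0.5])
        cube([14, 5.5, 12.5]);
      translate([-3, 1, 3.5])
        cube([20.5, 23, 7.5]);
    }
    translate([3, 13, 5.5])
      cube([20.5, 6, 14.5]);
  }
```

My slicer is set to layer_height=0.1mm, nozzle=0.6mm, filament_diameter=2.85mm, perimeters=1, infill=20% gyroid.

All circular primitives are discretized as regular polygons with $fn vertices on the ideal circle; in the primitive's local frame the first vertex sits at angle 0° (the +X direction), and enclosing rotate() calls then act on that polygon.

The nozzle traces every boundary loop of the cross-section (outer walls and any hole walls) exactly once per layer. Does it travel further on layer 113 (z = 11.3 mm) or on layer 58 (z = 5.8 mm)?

Layer 113 (z = 11.3): the cone does not reach this height (z outside [0, 6]); the cube at (5.5, 2.5) is present — its section is the full 14×5.5 rectangle (perimeter 39.00 mm); the cube at (-3, 1) is not intersected at this z (z outside [3.5, 11]); Combining (union): only the 14×5.5 cube at (5.5, 2.5) is present, so the union is just that shape — boundary = 39.00 mm; the 20.5×6 cube at (3, 13) contributes its full rectangle (perimeter 53.00 mm); Taking the first minus the rest: starting from the result so far, the 20.5×6 cube at (3, 13) misses the remaining region (no effect) — boundary = 39.00 mm; (whole slice rotated 30° about Z — lengths, areas and connectivity unchanged). So its perimeter = 39.00 mm. Layer 58 (z = 5.8): the cone (r1=3→r2=1.5) has section circumradius 1.550 here — a regular 16-gon (perimeter = 2·16·1.550·sin(180°/16) = 9.68 mm); the 14×5.5 cube at (5.5, 2.5) contributes its full rectangle (perimeter 39.00 mm); the cube at (-3, 1) (footprint 20.5×23) is included at this height (perimeter 87.00 mm); Merging all regions: the regions partially overlap (shared area 66.85 mm²), so the edge portions inside another operand are dropped and the merged outline is re-measured after clipping — boundary = 95.71 mm; the cube at (3, 13) is present — its section is the full 20.5×6 rectangle (perimeter 53.00 mm); After the difference (first − rest): starting from the result so far, the 20.5×6 cube at (3, 13) partially overlaps it — only the 87.00 mm² overlap (of its 123.00 mm²) is removed, clipping the outline — boundary = 124.71 mm; (rotated 30° about Z; rotation is an isometry so areas/perimeters/island counts are preserved). So its perimeter = 124.71 mm. Layer 58 is larger (124.71 vs 39.00 mm).

layer 58 (z = 5.8 mm)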